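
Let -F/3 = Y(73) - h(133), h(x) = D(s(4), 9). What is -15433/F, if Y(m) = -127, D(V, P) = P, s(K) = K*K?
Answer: -15433/408 ≈ -37.826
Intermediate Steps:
s(K) = K²
h(x) = 9
F = 408 (F = -3*(-127 - 1*9) = -3*(-127 - 9) = -3*(-136) = 408)
-15433/F = -15433/408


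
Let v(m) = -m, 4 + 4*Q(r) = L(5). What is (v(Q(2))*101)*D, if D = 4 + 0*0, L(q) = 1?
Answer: 303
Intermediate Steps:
Q(r) = -3/4 (Q(r) = -1 + (1/4)*1 = -1 + 1/4 = -3/4)
D = 4 (D = 4 + 0 = 4)
(v(Q(2))*101)*D = (-1*(-3/4)*101)*4 = ((3/4)*101)*4 = (303/4)*4 = 303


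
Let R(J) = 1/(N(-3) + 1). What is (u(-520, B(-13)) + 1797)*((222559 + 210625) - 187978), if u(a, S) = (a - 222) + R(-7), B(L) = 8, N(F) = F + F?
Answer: 1293216444/5 ≈ 2.5864e+8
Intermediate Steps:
N(F) = 2*F
R(J) = -1/5 (R(J) = 1/(2*(-3) + 1) = 1/(-6 + 1) = 1/(-5) = -1/5)
u(a, S) = -1111/5 + a (u(a, S) = (a - 222) - 1/5 = (-222 + a) - 1/5 = -1111/5 + a)
(u(-520, B(-13)) + 1797)*((222559 + 210625) - 187978) = ((-1111/5 - 520) + 1797)*((222559 + 210625) - 187978) = (-3711/5 + 1797)*(433184 - 187978) = (5274/5)*245206 = 1293216444/5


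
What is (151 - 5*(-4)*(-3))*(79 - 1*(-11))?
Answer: 8190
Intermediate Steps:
(151 - 5*(-4)*(-3))*(79 - 1*(-11)) = (151 + 20*(-3))*(79 + 11) = (151 - 60)*90 = 91*90 = 8190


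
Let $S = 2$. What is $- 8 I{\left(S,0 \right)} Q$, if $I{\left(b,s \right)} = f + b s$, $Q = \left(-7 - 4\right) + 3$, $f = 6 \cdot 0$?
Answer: $0$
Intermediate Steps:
$f = 0$
$Q = -8$ ($Q = -11 + 3 = -8$)
$I{\left(b,s \right)} = b s$ ($I{\left(b,s \right)} = 0 + b s = b s$)
$- 8 I{\left(S,0 \right)} Q = - 8 \cdot 2 \cdot 0 \left(-8\right) = \left(-8\right) 0 \left(-8\right) = 0 \left(-8\right) = 0$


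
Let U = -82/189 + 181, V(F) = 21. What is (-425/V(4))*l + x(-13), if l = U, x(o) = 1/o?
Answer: -188555644/51597 ≈ -3654.4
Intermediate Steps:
x(o) = 1/o
U = 34127/189 (U = -82*1/189 + 181 = -82/189 + 181 = 34127/189 ≈ 180.57)
l = 34127/189 ≈ 180.57
(-425/V(4))*l + x(-13) = -425/21*(34127/189) + 1/(-13) = -425*1/21*(34127/189) - 1/13 = -425/21*34127/189 - 1/13 = -14503975/3969 - 1/13 = -188555644/51597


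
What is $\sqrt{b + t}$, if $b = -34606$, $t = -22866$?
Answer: $8 i \sqrt{898} \approx 239.73 i$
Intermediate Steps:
$\sqrt{b + t} = \sqrt{-34606 - 22866} = \sqrt{-57472} = 8 i \sqrt{898}$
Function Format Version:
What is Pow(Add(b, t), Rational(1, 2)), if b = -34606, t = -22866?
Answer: Mul(8, I, Pow(898, Rational(1, 2))) ≈ Mul(239.73, I)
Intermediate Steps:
Pow(Add(b, t), Rational(1, 2)) = Pow(Add(-34606, -22866), Rational(1, 2)) = Pow(-57472, Rational(1, 2)) = Mul(8, I, Pow(898, Rational(1, 2)))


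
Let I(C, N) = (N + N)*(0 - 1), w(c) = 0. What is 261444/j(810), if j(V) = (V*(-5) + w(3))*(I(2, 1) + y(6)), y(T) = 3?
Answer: -43574/675 ≈ -64.554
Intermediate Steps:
I(C, N) = -2*N (I(C, N) = (2*N)*(-1) = -2*N)
j(V) = -5*V (j(V) = (V*(-5) + 0)*(-2*1 + 3) = (-5*V + 0)*(-2 + 3) = -5*V*1 = -5*V)
261444/j(810) = 261444/((-5*810)) = 261444/(-4050) = 261444*(-1/4050) = -43574/675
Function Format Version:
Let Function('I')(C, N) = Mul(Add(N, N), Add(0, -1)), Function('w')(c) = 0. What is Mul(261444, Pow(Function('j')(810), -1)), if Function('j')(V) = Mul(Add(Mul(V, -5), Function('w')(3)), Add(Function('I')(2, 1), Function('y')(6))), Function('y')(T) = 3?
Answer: Rational(-43574, 675) ≈ -64.554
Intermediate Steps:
Function('I')(C, N) = Mul(-2, N) (Function('I')(C, N) = Mul(Mul(2, N), -1) = Mul(-2, N))
Function('j')(V) = Mul(-5, V) (Function('j')(V) = Mul(Add(Mul(V, -5), 0), Add(Mul(-2, 1), 3)) = Mul(Add(Mul(-5, V), 0), Add(-2, 3)) = Mul(Mul(-5, V), 1) = Mul(-5, V))
Mul(261444, Pow(Function('j')(810), -1)) = Mul(261444, Pow(Mul(-5, 810), -1)) = Mul(261444, Pow(-4050, -1)) = Mul(261444, Rational(-1, 4050)) = Rational(-43574, 675)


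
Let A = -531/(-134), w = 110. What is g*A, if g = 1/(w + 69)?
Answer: 531/23986 ≈ 0.022138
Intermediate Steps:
A = 531/134 (A = -531*(-1/134) = 531/134 ≈ 3.9627)
g = 1/179 (g = 1/(110 + 69) = 1/179 ≈ 0.0055866)
g*A = (1/179)*(531/134) = 531/23986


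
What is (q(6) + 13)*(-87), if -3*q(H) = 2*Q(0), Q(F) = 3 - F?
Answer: -957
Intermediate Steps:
q(H) = -2 (q(H) = -2*(3 - 1*0)/3 = -2*(3 + 0)/3 = -2*3/3 = -1/3*6 = -2)
(q(6) + 13)*(-87) = (-2 + 13)*(-87) = 11*(-87) = -957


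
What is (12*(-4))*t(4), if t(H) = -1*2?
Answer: 96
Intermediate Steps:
t(H) = -2
(12*(-4))*t(4) = (12*(-4))*(-2) = -48*(-2) = 96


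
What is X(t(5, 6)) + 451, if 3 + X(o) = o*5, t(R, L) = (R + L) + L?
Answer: 533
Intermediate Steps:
t(R, L) = R + 2*L (t(R, L) = (L + R) + L = R + 2*L)
X(o) = -3 + 5*o (X(o) = -3 + o*5 = -3 + 5*o)
X(t(5, 6)) + 451 = (-3 + 5*(5 + 2*6)) + 451 = (-3 + 5*(5 + 12)) + 451 = (-3 + 5*17) + 451 = (-3 + 85) + 451 = 82 + 451 = 533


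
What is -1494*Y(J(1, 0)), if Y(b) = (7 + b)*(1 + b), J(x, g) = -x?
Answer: 0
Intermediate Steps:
Y(b) = (1 + b)*(7 + b)
-1494*Y(J(1, 0)) = -1494*(7 + (-1*1)² + 8*(-1*1)) = -1494*(7 + (-1)² + 8*(-1)) = -1494*(7 + 1 - 8) = -1494*0 = 0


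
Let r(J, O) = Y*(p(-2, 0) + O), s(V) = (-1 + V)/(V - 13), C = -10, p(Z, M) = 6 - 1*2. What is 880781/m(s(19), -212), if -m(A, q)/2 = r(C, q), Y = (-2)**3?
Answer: -880781/3328 ≈ -264.66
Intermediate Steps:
Y = -8
p(Z, M) = 4 (p(Z, M) = 6 - 2 = 4)
s(V) = (-1 + V)/(-13 + V)
r(J, O) = -32 - 8*O (r(J, O) = -8*(4 + O) = -32 - 8*O)
m(A, q) = 64 + 16*q (m(A, q) = -2*(-32 - 8*q) = 64 + 16*q)
880781/m(s(19), -212) = 880781/(64 + 16*(-212)) = 880781/(64 - 3392) = 880781/(-3328) = 880781*(-1/3328) = -880781/3328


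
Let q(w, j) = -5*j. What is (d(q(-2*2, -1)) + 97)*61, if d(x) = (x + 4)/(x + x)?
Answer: 59719/10 ≈ 5971.9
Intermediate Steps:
d(x) = (4 + x)/(2*x) (d(x) = (4 + x)/((2*x)) = (4 + x)*(1/(2*x)) = (4 + x)/(2*x))
(d(q(-2*2, -1)) + 97)*61 = ((4 - 5*(-1))/(2*((-5*(-1)))) + 97)*61 = ((1/2)*(4 + 5)/5 + 97)*61 = ((1/2)*(1/5)*9 + 97)*61 = (9/10 + 97)*61 = (979/10)*61 = 59719/10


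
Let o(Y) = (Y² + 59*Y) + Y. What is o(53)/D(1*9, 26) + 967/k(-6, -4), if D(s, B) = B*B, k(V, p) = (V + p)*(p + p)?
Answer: 283203/13520 ≈ 20.947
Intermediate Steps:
o(Y) = Y² + 60*Y
k(V, p) = 2*p*(V + p) (k(V, p) = (V + p)*(2*p) = 2*p*(V + p))
D(s, B) = B²
o(53)/D(1*9, 26) + 967/k(-6, -4) = (53*(60 + 53))/(26²) + 967/((2*(-4)*(-6 - 4))) = (53*113)/676 + 967/((2*(-4)*(-10))) = 5989*(1/676) + 967/80 = 5989/676 + 967*(1/80) = 5989/676 + 967/80 = 283203/13520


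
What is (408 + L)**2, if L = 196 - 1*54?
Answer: 302500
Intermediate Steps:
L = 142 (L = 196 - 54 = 142)
(408 + L)**2 = (408 + 142)**2 = 550**2 = 302500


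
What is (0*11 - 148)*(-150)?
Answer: 22200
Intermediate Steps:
(0*11 - 148)*(-150) = (0 - 148)*(-150) = -148*(-150) = 22200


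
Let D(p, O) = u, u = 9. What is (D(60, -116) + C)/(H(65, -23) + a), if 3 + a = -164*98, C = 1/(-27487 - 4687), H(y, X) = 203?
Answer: -289565/510665728 ≈ -0.00056703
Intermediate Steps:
D(p, O) = 9
C = -1/32174 (C = 1/(-32174) = -1/32174 ≈ -3.1081e-5)
a = -16075 (a = -3 - 164*98 = -3 - 16072 = -16075)
(D(60, -116) + C)/(H(65, -23) + a) = (9 - 1/32174)/(203 - 16075) = (289565/32174)/(-15872) = (289565/32174)*(-1/15872) = -289565/510665728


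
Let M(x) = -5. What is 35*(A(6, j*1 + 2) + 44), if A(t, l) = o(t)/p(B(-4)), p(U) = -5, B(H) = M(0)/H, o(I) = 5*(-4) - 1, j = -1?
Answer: 1687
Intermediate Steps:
o(I) = -21 (o(I) = -20 - 1 = -21)
B(H) = -5/H
A(t, l) = 21/5 (A(t, l) = -21/(-5) = -21*(-⅕) = 21/5)
35*(A(6, j*1 + 2) + 44) = 35*(21/5 + 44) = 35*(241/5) = 1687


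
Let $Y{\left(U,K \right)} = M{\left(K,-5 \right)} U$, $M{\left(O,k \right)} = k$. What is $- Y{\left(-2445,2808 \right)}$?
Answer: $-12225$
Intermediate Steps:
$Y{\left(U,K \right)} = - 5 U$
$- Y{\left(-2445,2808 \right)} = - \left(-5\right) \left(-2445\right) = \left(-1\right) 12225 = -12225$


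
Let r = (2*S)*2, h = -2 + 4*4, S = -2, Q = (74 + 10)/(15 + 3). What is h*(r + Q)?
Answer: -140/3 ≈ -46.667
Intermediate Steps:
Q = 14/3 (Q = 84/18 = 84*(1/18) = 14/3 ≈ 4.6667)
h = 14 (h = -2 + 16 = 14)
r = -8 (r = (2*(-2))*2 = -4*2 = -8)
h*(r + Q) = 14*(-8 + 14/3) = 14*(-10/3) = -140/3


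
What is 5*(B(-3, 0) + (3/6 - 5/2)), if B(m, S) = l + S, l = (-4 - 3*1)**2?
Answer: 235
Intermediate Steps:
l = 49 (l = (-4 - 3)**2 = (-7)**2 = 49)
B(m, S) = 49 + S
5*(B(-3, 0) + (3/6 - 5/2)) = 5*((49 + 0) + (3/6 - 5/2)) = 5*(49 + (3*(1/6) - 5*1/2)) = 5*(49 + (1/2 - 5/2)) = 5*(49 - 2) = 5*47 = 235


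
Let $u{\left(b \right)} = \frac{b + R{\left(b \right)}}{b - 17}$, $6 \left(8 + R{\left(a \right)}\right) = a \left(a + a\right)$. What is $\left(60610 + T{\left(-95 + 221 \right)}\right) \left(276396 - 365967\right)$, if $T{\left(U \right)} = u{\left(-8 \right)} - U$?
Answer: $- \frac{135439831388}{25} \approx -5.4176 \cdot 10^{9}$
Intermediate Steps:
$R{\left(a \right)} = -8 + \frac{a^{2}}{3}$ ($R{\left(a \right)} = -8 + \frac{a \left(a + a\right)}{6} = -8 + \frac{a 2 a}{6} = -8 + \frac{2 a^{2}}{6} = -8 + \frac{a^{2}}{3}$)
$u{\left(b \right)} = \frac{-8 + b + \frac{b^{2}}{3}}{-17 + b}$ ($u{\left(b \right)} = \frac{b + \left(-8 + \frac{b^{2}}{3}\right)}{b - 17} = \frac{-8 + b + \frac{b^{2}}{3}}{-17 + b}$)
$T{\left(U \right)} = - \frac{16}{75} - U$ ($T{\left(U \right)} = \frac{-8 - 8 + \frac{\left(-8\right)^{2}}{3}}{-17 - 8} - U = \frac{-8 - 8 + \frac{1}{3} \cdot 64}{-25} - U = - \frac{-8 - 8 + \frac{64}{3}}{25} - U = \left(- \frac{1}{25}\right) \frac{16}{3} - U = - \frac{16}{75} - U$)
$\left(60610 + T{\left(-95 + 221 \right)}\right) \left(276396 - 365967\right) = \left(60610 - \frac{9466}{75}\right) \left(276396 - 365967\right) = \left(60610 - \frac{9466}{75}\right) \left(-89571\right) = \frac{4536284}{75} \left(-89571\right) = - \frac{135439831388}{25}$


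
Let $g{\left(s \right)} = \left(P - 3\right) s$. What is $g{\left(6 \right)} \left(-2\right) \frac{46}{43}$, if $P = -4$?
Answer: $\frac{3864}{43} \approx 89.86$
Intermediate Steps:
$g{\left(s \right)} = - 7 s$ ($g{\left(s \right)} = \left(-4 - 3\right) s = - 7 s$)
$g{\left(6 \right)} \left(-2\right) \frac{46}{43} = \left(-7\right) 6 \left(-2\right) \frac{46}{43} = \left(-42\right) \left(-2\right) 46 \cdot \frac{1}{43} = 84 \cdot \frac{46}{43} = \frac{3864}{43}$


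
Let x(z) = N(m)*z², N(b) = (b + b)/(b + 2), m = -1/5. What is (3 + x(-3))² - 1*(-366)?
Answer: 367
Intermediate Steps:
m = -⅕ (m = -1*⅕ = -⅕ ≈ -0.20000)
N(b) = 2*b/(2 + b) (N(b) = (2*b)/(2 + b) = 2*b/(2 + b))
x(z) = -2*z²/9 (x(z) = (2*(-⅕)/(2 - ⅕))*z² = (2*(-⅕)/(9/5))*z² = (2*(-⅕)*(5/9))*z² = -2*z²/9)
(3 + x(-3))² - 1*(-366) = (3 - 2/9*(-3)²)² - 1*(-366) = (3 - 2/9*9)² + 366 = (3 - 2)² + 366 = 1² + 366 = 1 + 366 = 367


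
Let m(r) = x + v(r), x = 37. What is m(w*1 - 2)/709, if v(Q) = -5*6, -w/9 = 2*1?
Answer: 7/709 ≈ 0.0098731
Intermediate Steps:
w = -18 ≈ -18.000
v(Q) = -30
m(r) = 7 (m(r) = 37 - 30 = 7)
m(w*1 - 2)/709 = 7/709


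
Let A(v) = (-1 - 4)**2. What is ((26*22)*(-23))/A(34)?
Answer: -13156/25 ≈ -526.24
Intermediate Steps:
A(v) = 25 (A(v) = (-5)**2 = 25)
((26*22)*(-23))/A(34) = ((26*22)*(-23))/25 = (572*(-23))*(1/25) = -13156*1/25 = -13156/25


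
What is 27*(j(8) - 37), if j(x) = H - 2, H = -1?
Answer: -1080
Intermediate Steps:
j(x) = -3 (j(x) = -1 - 2 = -3)
27*(j(8) - 37) = 27*(-3 - 37) = 27*(-40) = -1080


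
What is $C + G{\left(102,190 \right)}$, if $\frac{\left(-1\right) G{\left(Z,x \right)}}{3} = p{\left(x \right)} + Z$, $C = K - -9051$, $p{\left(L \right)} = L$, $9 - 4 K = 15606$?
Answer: $\frac{17103}{4} \approx 4275.8$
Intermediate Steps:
$K = - \frac{15597}{4}$ ($K = \frac{9}{4} - \frac{7803}{2} = - \frac{15597}{4} \approx -3899.3$)
$C = \frac{20607}{4}$ ($C = - \frac{15597}{4} - -9051 = - \frac{15597}{4} + 9051 = \frac{20607}{4} \approx 5151.8$)
$G{\left(Z,x \right)} = - 3 Z - 3 x$ ($G{\left(Z,x \right)} = - 3 \left(x + Z\right) = - 3 \left(Z + x\right) = - 3 Z - 3 x$)
$C + G{\left(102,190 \right)} = \frac{20607}{4} - 876 = \frac{17103}{4}$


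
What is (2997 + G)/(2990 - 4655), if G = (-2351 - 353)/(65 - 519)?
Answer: -681671/377955 ≈ -1.8036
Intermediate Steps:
G = 1352/227 (G = -2704/(-454) = -2704*(-1/454) = 1352/227 ≈ 5.9559)
(2997 + G)/(2990 - 4655) = (2997 + 1352/227)/(2990 - 4655) = (681671/227)/(-1665) = (681671/227)*(-1/1665) = -681671/377955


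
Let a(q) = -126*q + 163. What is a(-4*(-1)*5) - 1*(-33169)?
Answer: 30812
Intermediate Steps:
a(q) = 163 - 126*q
a(-4*(-1)*5) - 1*(-33169) = (163 - 126*(-4*(-1))*5) - 1*(-33169) = (163 - 504*5) + 33169 = (163 - 126*20) + 33169 = (163 - 2520) + 33169 = -2357 + 33169 = 30812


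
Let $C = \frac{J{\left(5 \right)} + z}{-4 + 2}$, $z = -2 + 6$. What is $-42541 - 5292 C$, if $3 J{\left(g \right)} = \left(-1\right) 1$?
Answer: $-32839$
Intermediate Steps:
$J{\left(g \right)} = - \frac{1}{3}$ ($J{\left(g \right)} = \frac{\left(-1\right) 1}{3} = \frac{1}{3} \left(-1\right) = - \frac{1}{3}$)
$z = 4$
$C = - \frac{11}{6}$ ($C = \frac{- \frac{1}{3} + 4}{-4 + 2} = \frac{11}{3 \left(-2\right)} = \frac{11}{3} \left(- \frac{1}{2}\right) = - \frac{11}{6} \approx -1.8333$)
$-42541 - 5292 C = -42541 - -9702 = -42541 + 9702 = -32839$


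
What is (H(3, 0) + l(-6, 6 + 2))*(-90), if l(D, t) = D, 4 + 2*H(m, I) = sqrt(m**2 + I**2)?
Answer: 585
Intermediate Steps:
H(m, I) = -2 + sqrt(I**2 + m**2)/2 (H(m, I) = -2 + sqrt(m**2 + I**2)/2 = -2 + sqrt(I**2 + m**2)/2)
(H(3, 0) + l(-6, 6 + 2))*(-90) = ((-2 + sqrt(0**2 + 3**2)/2) - 6)*(-90) = ((-2 + sqrt(0 + 9)/2) - 6)*(-90) = ((-2 + sqrt(9)/2) - 6)*(-90) = ((-2 + (1/2)*3) - 6)*(-90) = ((-2 + 3/2) - 6)*(-90) = (-1/2 - 6)*(-90) = -13/2*(-90) = 585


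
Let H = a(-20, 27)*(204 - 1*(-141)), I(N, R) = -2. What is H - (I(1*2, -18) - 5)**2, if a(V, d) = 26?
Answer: 8921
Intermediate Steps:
H = 8970 (H = 26*(204 - 1*(-141)) = 26*(204 + 141) = 26*345 = 8970)
H - (I(1*2, -18) - 5)**2 = 8970 - (-2 - 5)**2 = 8970 - 1*(-7)**2 = 8970 - 1*49 = 8970 - 49 = 8921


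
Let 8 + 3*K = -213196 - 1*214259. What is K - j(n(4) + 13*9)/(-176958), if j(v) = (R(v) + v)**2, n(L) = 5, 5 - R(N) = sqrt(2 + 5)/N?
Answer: -427463/3 + (15494 - sqrt(7))**2/2633842872 ≈ -1.4249e+5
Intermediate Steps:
R(N) = 5 - sqrt(7)/N (R(N) = 5 - sqrt(2 + 5)/N = 5 - sqrt(7)/N)
K = -427463/3 (K = -8/3 + (-213196 - 1*214259)/3 = -8/3 + (-213196 - 214259)/3 = -8/3 + (1/3)*(-427455) = -8/3 - 142485 = -427463/3 ≈ -1.4249e+5)
j(v) = (5 + v - sqrt(7)/v)**2 (j(v) = ((5 - sqrt(7)/v) + v)**2 = (5 + v - sqrt(7)/v)**2)
K - j(n(4) + 13*9)/(-176958) = -427463/3 - ((5 + 13*9)**2 - sqrt(7) + 5*(5 + 13*9))**2/(5 + 13*9)**2/(-176958) = -427463/3 - ((5 + 117)**2 - sqrt(7) + 5*(5 + 117))**2/(5 + 117)**2*(-1)/176958 = -427463/3 - (122**2 - sqrt(7) + 5*122)**2/122**2*(-1)/176958 = -427463/3 - (14884 - sqrt(7) + 610)**2/14884*(-1)/176958 = -427463/3 - (15494 - sqrt(7))**2/14884*(-1)/176958 = -427463/3 - (-1)*(15494 - sqrt(7))**2/2633842872 = -427463/3 + (15494 - sqrt(7))**2/2633842872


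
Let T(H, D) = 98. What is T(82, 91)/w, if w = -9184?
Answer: -7/656 ≈ -0.010671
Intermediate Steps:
T(82, 91)/w = 98/(-9184) = 98*(-1/9184) = -7/656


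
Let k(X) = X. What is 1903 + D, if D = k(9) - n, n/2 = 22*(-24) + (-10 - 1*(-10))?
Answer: 2968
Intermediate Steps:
n = -1056 (n = 2*(22*(-24) + (-10 - 1*(-10))) = 2*(-528 + (-10 + 10)) = 2*(-528 + 0) = 2*(-528) = -1056)
D = 1065 (D = 9 - 1*(-1056) = 9 + 1056 = 1065)
1903 + D = 1903 + 1065 = 2968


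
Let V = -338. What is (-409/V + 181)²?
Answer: 3792958569/114244 ≈ 33201.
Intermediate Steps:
(-409/V + 181)² = (-409/(-338) + 181)² = (-409*(-1/338) + 181)² = (409/338 + 181)² = (61587/338)² = 3792958569/114244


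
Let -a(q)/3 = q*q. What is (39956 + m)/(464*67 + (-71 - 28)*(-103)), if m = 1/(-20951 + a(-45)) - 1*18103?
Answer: 590599177/1115768410 ≈ 0.52932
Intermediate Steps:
a(q) = -3*q² (a(q) = -3*q*q = -3*q²)
m = -489251679/27026 (m = 1/(-20951 - 3*(-45)²) - 1*18103 = 1/(-20951 - 3*2025) - 18103 = 1/(-20951 - 6075) - 18103 = 1/(-27026) - 18103 = -1/27026 - 18103 = -489251679/27026 ≈ -18103.)
(39956 + m)/(464*67 + (-71 - 28)*(-103)) = (39956 - 489251679/27026)/(464*67 + (-71 - 28)*(-103)) = 590599177/(27026*(31088 - 99*(-103))) = 590599177/(27026*(31088 + 10197)) = (590599177/27026)/41285 = (590599177/27026)*(1/41285) = 590599177/1115768410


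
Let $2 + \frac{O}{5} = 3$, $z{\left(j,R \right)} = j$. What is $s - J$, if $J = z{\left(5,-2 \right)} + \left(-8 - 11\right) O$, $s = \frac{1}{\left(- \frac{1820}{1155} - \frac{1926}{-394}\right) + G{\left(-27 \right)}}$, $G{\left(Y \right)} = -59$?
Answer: $\frac{32575659}{362024} \approx 89.982$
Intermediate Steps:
$O = 5$ ($O = -10 + 5 \cdot 3 = -10 + 15 = 5$)
$s = - \frac{6501}{362024}$ ($s = \frac{1}{\left(- \frac{1820}{1155} - \frac{1926}{-394}\right) - 59} = \frac{1}{\left(\left(-1820\right) \frac{1}{1155} - - \frac{963}{197}\right) - 59} = \frac{1}{\left(- \frac{52}{33} + \frac{963}{197}\right) - 59} = \frac{1}{\frac{21535}{6501} - 59} = \frac{1}{- \frac{362024}{6501}} = - \frac{6501}{362024} \approx -0.017957$)
$J = -90$ ($J = 5 + \left(-8 - 11\right) 5 = 5 - 95 = -90$)
$s - J = - \frac{6501}{362024} - -90 = - \frac{6501}{362024} + 90 = \frac{32575659}{362024}$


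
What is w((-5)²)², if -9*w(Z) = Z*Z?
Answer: 390625/81 ≈ 4822.5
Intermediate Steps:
w(Z) = -Z²/9 (w(Z) = -Z*Z/9 = -Z²/9)
w((-5)²)² = (-((-5)²)²/9)² = (-⅑*25²)² = (-⅑*625)² = (-625/9)² = 390625/81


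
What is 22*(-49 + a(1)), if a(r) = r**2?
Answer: -1056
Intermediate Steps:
22*(-49 + a(1)) = 22*(-49 + 1**2) = 22*(-49 + 1) = 22*(-48) = -1056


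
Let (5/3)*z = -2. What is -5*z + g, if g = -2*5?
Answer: -4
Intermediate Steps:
z = -6/5 (z = (⅗)*(-2) = -6/5 ≈ -1.2000)
g = -10
-5*z + g = -5*(-6/5) - 10 = 6 - 10 = -4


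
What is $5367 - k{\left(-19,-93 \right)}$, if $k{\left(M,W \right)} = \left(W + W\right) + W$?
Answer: $5646$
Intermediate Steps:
$k{\left(M,W \right)} = 3 W$ ($k{\left(M,W \right)} = 2 W + W = 3 W$)
$5367 - k{\left(-19,-93 \right)} = 5367 - 3 \left(-93\right) = 5367 - -279 = 5367 + 279 = 5646$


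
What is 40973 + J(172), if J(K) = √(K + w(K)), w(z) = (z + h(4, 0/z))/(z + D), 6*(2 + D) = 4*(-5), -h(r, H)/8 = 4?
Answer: 40973 + √4321/5 ≈ 40986.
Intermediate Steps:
h(r, H) = -32 (h(r, H) = -8*4 = -32)
D = -16/3 (D = -2 + (4*(-5))/6 = -2 + (⅙)*(-20) = -2 - 10/3 = -16/3 ≈ -5.3333)
w(z) = (-32 + z)/(-16/3 + z) (w(z) = (z - 32)/(z - 16/3) = (-32 + z)/(-16/3 + z))
J(K) = √(K + 3*(-32 + K)/(-16 + 3*K))
40973 + J(172) = 40973 + √((-96 - 13*172 + 3*172²)/(-16 + 3*172)) = 40973 + √((-96 - 2236 + 3*29584)/(-16 + 516)) = 40973 + √((-96 - 2236 + 88752)/500) = 40973 + √((1/500)*86420) = 40973 + √(4321/25) = 40973 + √4321/5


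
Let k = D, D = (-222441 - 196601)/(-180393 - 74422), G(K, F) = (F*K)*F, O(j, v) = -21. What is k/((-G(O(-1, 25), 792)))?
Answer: 209521/1678280899680 ≈ 1.2484e-7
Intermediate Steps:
G(K, F) = K*F²
D = 419042/254815 (D = -419042/(-254815) = -419042*(-1/254815) = 419042/254815 ≈ 1.6445)
k = 419042/254815 ≈ 1.6445
k/((-G(O(-1, 25), 792))) = 419042/(254815*((-(-21)*792²))) = 419042/(254815*((-(-21)*627264))) = 419042/(254815*((-1*(-13172544)))) = (419042/254815)/13172544 = (419042/254815)*(1/13172544) = 209521/1678280899680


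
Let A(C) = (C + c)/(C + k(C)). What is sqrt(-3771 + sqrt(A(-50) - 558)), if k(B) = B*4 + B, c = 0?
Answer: sqrt(-135756 + 6*I*sqrt(20082))/6 ≈ 0.19231 + 61.409*I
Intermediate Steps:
k(B) = 5*B (k(B) = 4*B + B = 5*B)
A(C) = 1/6 (A(C) = (C + 0)/(C + 5*C) = C/((6*C)) = C*(1/(6*C)) = 1/6)
sqrt(-3771 + sqrt(A(-50) - 558)) = sqrt(-3771 + sqrt(1/6 - 558)) = sqrt(-3771 + sqrt(-3347/6)) = sqrt(-3771 + I*sqrt(20082)/6)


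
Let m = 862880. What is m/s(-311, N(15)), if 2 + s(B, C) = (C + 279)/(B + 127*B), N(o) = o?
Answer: -3434952704/7991 ≈ -4.2985e+5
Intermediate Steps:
s(B, C) = -2 + (279 + C)/(128*B) (s(B, C) = -2 + (C + 279)/(B + 127*B) = -2 + (279 + C)/((128*B)) = -2 + (279 + C)*(1/(128*B)) = -2 + (279 + C)/(128*B))
m/s(-311, N(15)) = 862880/(((1/128)*(279 + 15 - 256*(-311))/(-311))) = 862880/(((1/128)*(-1/311)*(279 + 15 + 79616))) = 862880/(((1/128)*(-1/311)*79910)) = 862880/(-39955/19904) = 862880*(-19904/39955) = -3434952704/7991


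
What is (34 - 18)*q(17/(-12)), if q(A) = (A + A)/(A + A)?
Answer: 16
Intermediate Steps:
q(A) = 1 (q(A) = (2*A)/((2*A)) = (2*A)*(1/(2*A)) = 1)
(34 - 18)*q(17/(-12)) = (34 - 18)*1 = 16*1 = 16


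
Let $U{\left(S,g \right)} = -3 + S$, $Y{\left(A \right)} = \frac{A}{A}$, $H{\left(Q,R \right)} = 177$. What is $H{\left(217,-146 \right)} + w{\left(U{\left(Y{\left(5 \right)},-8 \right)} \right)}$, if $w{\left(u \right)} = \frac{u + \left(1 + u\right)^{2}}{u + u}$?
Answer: $\frac{709}{4} \approx 177.25$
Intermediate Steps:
$Y{\left(A \right)} = 1$
$w{\left(u \right)} = \frac{u + \left(1 + u\right)^{2}}{2 u}$
$H{\left(217,-146 \right)} + w{\left(U{\left(Y{\left(5 \right)},-8 \right)} \right)} = 177 + \frac{\left(-3 + 1\right) + \left(1 + \left(-3 + 1\right)\right)^{2}}{2 \left(-3 + 1\right)} = 177 + \frac{-2 + \left(1 - 2\right)^{2}}{2 \left(-2\right)} = 177 + \frac{1}{2} \left(- \frac{1}{2}\right) \left(-2 + \left(-1\right)^{2}\right) = 177 + \frac{1}{2} \left(- \frac{1}{2}\right) \left(-2 + 1\right) = 177 + \frac{1}{2} \left(- \frac{1}{2}\right) \left(-1\right) = 177 + \frac{1}{4} = \frac{709}{4}$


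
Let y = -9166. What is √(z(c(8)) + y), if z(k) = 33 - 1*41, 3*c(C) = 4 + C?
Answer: I*√9174 ≈ 95.781*I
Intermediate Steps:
c(C) = 4/3 + C/3 (c(C) = (4 + C)/3 = 4/3 + C/3)
z(k) = -8 (z(k) = 33 - 41 = -8)
√(z(c(8)) + y) = √(-8 - 9166) = √(-9174) = I*√9174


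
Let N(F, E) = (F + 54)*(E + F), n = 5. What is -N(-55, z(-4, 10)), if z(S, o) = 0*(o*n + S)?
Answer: -55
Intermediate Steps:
z(S, o) = 0 (z(S, o) = 0*(o*5 + S) = 0*(5*o + S) = 0*(S + 5*o) = 0)
N(F, E) = (54 + F)*(E + F)
-N(-55, z(-4, 10)) = -((-55)² + 54*0 + 54*(-55) + 0*(-55)) = -(3025 + 0 - 2970 + 0) = -1*55 = -55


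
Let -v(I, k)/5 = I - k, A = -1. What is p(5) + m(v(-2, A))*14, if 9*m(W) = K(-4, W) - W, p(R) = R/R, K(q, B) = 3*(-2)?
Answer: -145/9 ≈ -16.111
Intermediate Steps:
K(q, B) = -6
v(I, k) = -5*I + 5*k (v(I, k) = -5*(I - k) = -5*I + 5*k)
p(R) = 1
m(W) = -⅔ - W/9 (m(W) = (-6 - W)/9 = -⅔ - W/9)
p(5) + m(v(-2, A))*14 = 1 + (-⅔ - (-5*(-2) + 5*(-1))/9)*14 = 1 + (-⅔ - (10 - 5)/9)*14 = 1 + (-⅔ - ⅑*5)*14 = 1 + (-⅔ - 5/9)*14 = 1 - 11/9*14 = 1 - 154/9 = -145/9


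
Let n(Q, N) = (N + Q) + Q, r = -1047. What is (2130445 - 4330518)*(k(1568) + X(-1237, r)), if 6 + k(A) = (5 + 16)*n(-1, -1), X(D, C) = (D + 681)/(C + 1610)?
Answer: 86689476419/563 ≈ 1.5398e+8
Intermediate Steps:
n(Q, N) = N + 2*Q
X(D, C) = (681 + D)/(1610 + C)
k(A) = -69 (k(A) = -6 + (5 + 16)*(-1 + 2*(-1)) = -6 + 21*(-1 - 2) = -6 + 21*(-3) = -6 - 63 = -69)
(2130445 - 4330518)*(k(1568) + X(-1237, r)) = (2130445 - 4330518)*(-69 + (681 - 1237)/(1610 - 1047)) = -2200073*(-69 - 556/563) = -2200073*(-39403/563) = 86689476419/563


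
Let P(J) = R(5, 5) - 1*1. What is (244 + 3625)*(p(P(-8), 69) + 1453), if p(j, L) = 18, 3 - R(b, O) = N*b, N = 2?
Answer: 5691299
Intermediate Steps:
R(b, O) = 3 - 2*b
P(J) = -8 (P(J) = (3 - 2*5) - 1*1 = (3 - 10) - 1 = -7 - 1 = -8)
(244 + 3625)*(p(P(-8), 69) + 1453) = (244 + 3625)*(18 + 1453) = 3869*1471 = 5691299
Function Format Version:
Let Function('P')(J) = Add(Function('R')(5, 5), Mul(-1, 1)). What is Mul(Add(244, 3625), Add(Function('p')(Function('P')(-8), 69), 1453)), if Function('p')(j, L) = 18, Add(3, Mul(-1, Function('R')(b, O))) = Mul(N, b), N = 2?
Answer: 5691299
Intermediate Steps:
Function('R')(b, O) = Add(3, Mul(-2, b)) (Function('R')(b, O) = Add(3, Mul(-1, Mul(2, b))) = Add(3, Mul(-2, b)))
Function('P')(J) = -8 (Function('P')(J) = Add(Add(3, Mul(-2, 5)), Mul(-1, 1)) = Add(Add(3, -10), -1) = Add(-7, -1) = -8)
Mul(Add(244, 3625), Add(Function('p')(Function('P')(-8), 69), 1453)) = Mul(Add(244, 3625), Add(18, 1453)) = Mul(3869, 1471) = 5691299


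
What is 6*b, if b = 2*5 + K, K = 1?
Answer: 66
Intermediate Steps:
b = 11 (b = 2*5 + 1 = 10 + 1 = 11)
6*b = 6*11 = 66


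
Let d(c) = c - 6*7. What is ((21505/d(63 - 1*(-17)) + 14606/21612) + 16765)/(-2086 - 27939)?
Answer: -1779209741/3082276425 ≈ -0.57724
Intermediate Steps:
d(c) = -42 + c (d(c) = c - 42 = -42 + c)
((21505/d(63 - 1*(-17)) + 14606/21612) + 16765)/(-2086 - 27939) = ((21505/(-42 + (63 - 1*(-17))) + 14606/21612) + 16765)/(-2086 - 27939) = ((21505/(-42 + (63 + 17)) + 14606*(1/21612)) + 16765)/(-30025) = ((21505/(-42 + 80) + 7303/10806) + 16765)*(-1/30025) = ((21505/38 + 7303/10806) + 16765)*(-1/30025) = (58165136/102657 + 16765)*(-1/30025) = (1779209741/102657)*(-1/30025) = -1779209741/3082276425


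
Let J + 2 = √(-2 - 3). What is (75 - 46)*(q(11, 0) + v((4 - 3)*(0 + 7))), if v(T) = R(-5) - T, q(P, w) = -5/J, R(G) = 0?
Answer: -1537/9 + 145*I*√5/9 ≈ -170.78 + 36.026*I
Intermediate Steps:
J = -2 + I*√5 (J = -2 + √(-2 - 3) = -2 + √(-5) = -2 + I*√5 ≈ -2.0 + 2.2361*I)
q(P, w) = -5/(-2 + I*√5)
v(T) = -T (v(T) = 0 - T = -T)
(75 - 46)*(q(11, 0) + v((4 - 3)*(0 + 7))) = (75 - 46)*((10/9 + 5*I*√5/9) - (4 - 3)*(0 + 7)) = 29*((10/9 + 5*I*√5/9) - 7) = 29*(-53/9 + 5*I*√5/9) = -1537/9 + 145*I*√5/9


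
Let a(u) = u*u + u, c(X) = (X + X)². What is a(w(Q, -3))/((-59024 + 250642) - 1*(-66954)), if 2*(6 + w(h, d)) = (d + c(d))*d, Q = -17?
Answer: 12099/1034288 ≈ 0.011698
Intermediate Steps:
c(X) = 4*X² (c(X) = (2*X)² = 4*X²)
w(h, d) = -6 + d*(d + 4*d²)/2 (w(h, d) = -6 + ((d + 4*d²)*d)/2 = -6 + (d*(d + 4*d²))/2 = -6 + d*(d + 4*d²)/2)
a(u) = u + u² (a(u) = u² + u = u + u²)
a(w(Q, -3))/((-59024 + 250642) - 1*(-66954)) = ((-6 + (½)*(-3)² + 2*(-3)³)*(1 + (-6 + (½)*(-3)² + 2*(-3)³)))/((-59024 + 250642) - 1*(-66954)) = ((-6 + (½)*9 + 2*(-27))*(1 + (-6 + (½)*9 + 2*(-27))))/(191618 + 66954) = ((-6 + 9/2 - 54)*(1 + (-6 + 9/2 - 54)))/258572 = -111*(1 - 111/2)/2*(1/258572) = -111/2*(-109/2)*(1/258572) = (12099/4)*(1/258572) = 12099/1034288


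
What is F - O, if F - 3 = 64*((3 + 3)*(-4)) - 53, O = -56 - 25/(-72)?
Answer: -110185/72 ≈ -1530.3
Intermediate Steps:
O = -4007/72 (O = -56 - 25*(-1/72) = -56 + 25/72 = -4007/72 ≈ -55.653)
F = -1586 (F = 3 + (64*((3 + 3)*(-4)) - 53) = 3 + (64*(6*(-4)) - 53) = 3 + (64*(-24) - 53) = 3 + (-1536 - 53) = 3 - 1589 = -1586)
F - O = -1586 - 1*(-4007/72) = -1586 + 4007/72 = -110185/72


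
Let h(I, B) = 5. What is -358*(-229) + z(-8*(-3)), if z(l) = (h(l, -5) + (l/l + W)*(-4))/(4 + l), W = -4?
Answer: 2295513/28 ≈ 81983.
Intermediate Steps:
z(l) = 17/(4 + l) (z(l) = (5 + (l/l - 4)*(-4))/(4 + l) = (5 + (1 - 4)*(-4))/(4 + l) = (5 - 3*(-4))/(4 + l) = (5 + 12)/(4 + l) = 17/(4 + l))
-358*(-229) + z(-8*(-3)) = -358*(-229) + 17/(4 - 8*(-3)) = 81982 + 17/(4 + 24) = 81982 + 17/28 = 2295513/28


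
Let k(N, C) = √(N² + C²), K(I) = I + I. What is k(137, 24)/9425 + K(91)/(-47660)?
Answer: -91/23830 + √19345/9425 ≈ 0.010938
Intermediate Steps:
K(I) = 2*I
k(N, C) = √(C² + N²)
k(137, 24)/9425 + K(91)/(-47660) = √(24² + 137²)/9425 + (2*91)/(-47660) = √(576 + 18769)*(1/9425) + 182*(-1/47660) = √19345*(1/9425) - 91/23830 = √19345/9425 - 91/23830 = -91/23830 + √19345/9425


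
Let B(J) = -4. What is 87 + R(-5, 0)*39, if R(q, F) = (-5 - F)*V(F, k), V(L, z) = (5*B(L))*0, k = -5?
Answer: 87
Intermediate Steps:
V(L, z) = 0 (V(L, z) = (5*(-4))*0 = -20*0 = 0)
R(q, F) = 0 (R(q, F) = (-5 - F)*0 = 0)
87 + R(-5, 0)*39 = 87 + 0*39 = 87 + 0 = 87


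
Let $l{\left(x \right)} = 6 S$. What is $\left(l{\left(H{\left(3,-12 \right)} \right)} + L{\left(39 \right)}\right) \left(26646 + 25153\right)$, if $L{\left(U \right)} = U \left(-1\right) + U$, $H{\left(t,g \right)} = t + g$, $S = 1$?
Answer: $310794$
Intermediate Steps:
$H{\left(t,g \right)} = g + t$
$l{\left(x \right)} = 6$ ($l{\left(x \right)} = 6 \cdot 1 = 6$)
$L{\left(U \right)} = 0$ ($L{\left(U \right)} = - U + U = 0$)
$\left(l{\left(H{\left(3,-12 \right)} \right)} + L{\left(39 \right)}\right) \left(26646 + 25153\right) = \left(6 + 0\right) \left(26646 + 25153\right) = 6 \cdot 51799 = 310794$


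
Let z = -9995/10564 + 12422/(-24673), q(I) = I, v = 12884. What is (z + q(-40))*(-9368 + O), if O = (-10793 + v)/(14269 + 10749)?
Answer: 2532015288651811759/6520830920296 ≈ 3.8830e+5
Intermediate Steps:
O = 2091/25018 (O = (-10793 + 12884)/(14269 + 10749) = 2091/25018 ≈ 0.083580)
z = -377832643/260645572 (z = -9995*1/10564 + 12422*(-1/24673) = -9995/10564 - 12422/24673 = -377832643/260645572 ≈ -1.4496)
(z + q(-40))*(-9368 + O) = (-377832643/260645572 - 40)*(-9368 + 2091/25018) = -10803655523/260645572*(-234366533/25018) = 2532015288651811759/6520830920296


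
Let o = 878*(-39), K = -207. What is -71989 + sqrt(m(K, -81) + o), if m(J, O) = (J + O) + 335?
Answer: -71989 + I*sqrt(34195) ≈ -71989.0 + 184.92*I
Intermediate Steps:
o = -34242
m(J, O) = 335 + J + O
-71989 + sqrt(m(K, -81) + o) = -71989 + sqrt((335 - 207 - 81) - 34242) = -71989 + sqrt(47 - 34242) = -71989 + sqrt(-34195) = -71989 + I*sqrt(34195)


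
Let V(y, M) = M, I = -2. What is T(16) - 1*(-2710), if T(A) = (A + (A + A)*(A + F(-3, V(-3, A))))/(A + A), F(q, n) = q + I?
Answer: 5443/2 ≈ 2721.5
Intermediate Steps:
F(q, n) = -2 + q (F(q, n) = q - 2 = -2 + q)
T(A) = (A + 2*A*(-5 + A))/(2*A) (T(A) = (A + (A + A)*(A + (-2 - 3)))/(A + A) = (A + (2*A)*(A - 5))/((2*A)) = (A + (2*A)*(-5 + A))*(1/(2*A)) = (A + 2*A*(-5 + A))*(1/(2*A)) = (A + 2*A*(-5 + A))/(2*A))
T(16) - 1*(-2710) = (-9/2 + 16) - 1*(-2710) = 23/2 + 2710 = 5443/2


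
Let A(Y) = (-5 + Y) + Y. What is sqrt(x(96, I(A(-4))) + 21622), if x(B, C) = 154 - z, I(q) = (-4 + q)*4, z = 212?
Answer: 6*sqrt(599) ≈ 146.85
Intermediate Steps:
A(Y) = -5 + 2*Y
I(q) = -16 + 4*q
x(B, C) = -58 (x(B, C) = 154 - 1*212 = 154 - 212 = -58)
sqrt(x(96, I(A(-4))) + 21622) = sqrt(-58 + 21622) = sqrt(21564) = 6*sqrt(599)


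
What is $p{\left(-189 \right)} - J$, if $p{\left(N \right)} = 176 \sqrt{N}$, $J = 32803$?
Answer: $-32803 + 528 i \sqrt{21} \approx -32803.0 + 2419.6 i$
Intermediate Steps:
$p{\left(-189 \right)} - J = 176 \sqrt{-189} - 32803 = 176 \cdot 3 i \sqrt{21} - 32803 = 528 i \sqrt{21} - 32803 = -32803 + 528 i \sqrt{21}$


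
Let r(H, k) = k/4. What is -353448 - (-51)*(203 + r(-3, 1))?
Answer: -1372329/4 ≈ -3.4308e+5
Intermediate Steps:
r(H, k) = k/4 (r(H, k) = k*(¼) = k/4)
-353448 - (-51)*(203 + r(-3, 1)) = -353448 - (-51)*(203 + (¼)*1) = -353448 - (-51)*(203 + ¼) = -353448 - (-51)*813/4 = -353448 - 1*(-41463/4) = -353448 + 41463/4 = -1372329/4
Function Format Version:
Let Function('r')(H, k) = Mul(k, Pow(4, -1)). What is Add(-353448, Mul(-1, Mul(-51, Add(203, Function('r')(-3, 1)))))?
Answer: Rational(-1372329, 4) ≈ -3.4308e+5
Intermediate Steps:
Function('r')(H, k) = Mul(Rational(1, 4), k) (Function('r')(H, k) = Mul(k, Rational(1, 4)) = Mul(Rational(1, 4), k))
Add(-353448, Mul(-1, Mul(-51, Add(203, Function('r')(-3, 1))))) = Add(-353448, Mul(-1, Mul(-51, Add(203, Mul(Rational(1, 4), 1))))) = Add(-353448, Mul(-1, Mul(-51, Add(203, Rational(1, 4))))) = Add(-353448, Mul(-1, Mul(-51, Rational(813, 4)))) = Add(-353448, Mul(-1, Rational(-41463, 4))) = Add(-353448, Rational(41463, 4)) = Rational(-1372329, 4)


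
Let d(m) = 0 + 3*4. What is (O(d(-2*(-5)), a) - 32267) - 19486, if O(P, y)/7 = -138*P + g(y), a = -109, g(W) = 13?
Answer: -63254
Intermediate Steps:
d(m) = 12 (d(m) = 0 + 12 = 12)
O(P, y) = 91 - 966*P (O(P, y) = 7*(-138*P + 13) = 7*(13 - 138*P) = 91 - 966*P)
(O(d(-2*(-5)), a) - 32267) - 19486 = ((91 - 966*12) - 32267) - 19486 = ((91 - 11592) - 32267) - 19486 = (-11501 - 32267) - 19486 = -43768 - 19486 = -63254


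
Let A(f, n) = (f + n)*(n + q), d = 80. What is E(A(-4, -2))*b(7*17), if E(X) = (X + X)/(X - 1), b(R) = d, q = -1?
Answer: 2880/17 ≈ 169.41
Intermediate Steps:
b(R) = 80
A(f, n) = (-1 + n)*(f + n) (A(f, n) = (f + n)*(n - 1) = (f + n)*(-1 + n) = (-1 + n)*(f + n))
E(X) = 2*X/(-1 + X) (E(X) = (2*X)/(-1 + X) = 2*X/(-1 + X))
E(A(-4, -2))*b(7*17) = (2*((-2)² - 1*(-4) - 1*(-2) - 4*(-2))/(-1 + ((-2)² - 1*(-4) - 1*(-2) - 4*(-2))))*80 = (2*(4 + 4 + 2 + 8)/(-1 + (4 + 4 + 2 + 8)))*80 = (2*18/(-1 + 18))*80 = (2*18/17)*80 = (2*18*(1/17))*80 = (36/17)*80 = 2880/17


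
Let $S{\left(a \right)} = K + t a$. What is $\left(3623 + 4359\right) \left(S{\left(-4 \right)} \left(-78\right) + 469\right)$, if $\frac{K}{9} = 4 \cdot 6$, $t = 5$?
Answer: $-118285258$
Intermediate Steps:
$K = 216$ ($K = 9 \cdot 4 \cdot 6 = 9 \cdot 24 = 216$)
$S{\left(a \right)} = 216 + 5 a$
$\left(3623 + 4359\right) \left(S{\left(-4 \right)} \left(-78\right) + 469\right) = \left(3623 + 4359\right) \left(\left(216 + 5 \left(-4\right)\right) \left(-78\right) + 469\right) = 7982 \left(\left(216 - 20\right) \left(-78\right) + 469\right) = 7982 \left(196 \left(-78\right) + 469\right) = 7982 \left(-15288 + 469\right) = 7982 \left(-14819\right) = -118285258$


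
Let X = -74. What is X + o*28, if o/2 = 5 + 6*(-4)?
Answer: -1138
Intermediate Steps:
o = -38 (o = 2*(5 + 6*(-4)) = 2*(5 - 24) = 2*(-19) = -38)
X + o*28 = -74 - 38*28 = -74 - 1064 = -1138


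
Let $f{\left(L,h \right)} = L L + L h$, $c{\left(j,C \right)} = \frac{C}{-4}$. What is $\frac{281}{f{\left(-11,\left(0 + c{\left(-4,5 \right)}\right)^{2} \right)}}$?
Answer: $\frac{4496}{1661} \approx 2.7068$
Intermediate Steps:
$c{\left(j,C \right)} = - \frac{C}{4}$ ($c{\left(j,C \right)} = C \left(- \frac{1}{4}\right) = - \frac{C}{4}$)
$f{\left(L,h \right)} = L^{2} + L h$
$\frac{281}{f{\left(-11,\left(0 + c{\left(-4,5 \right)}\right)^{2} \right)}} = \frac{281}{\left(-11\right) \left(-11 + \left(0 - \frac{5}{4}\right)^{2}\right)} = \frac{281}{\left(-11\right) \left(-11 + \left(- \frac{5}{4}\right)^{2}\right)} = \frac{281}{\left(-11\right) \left(-11 + \frac{25}{16}\right)} = \frac{281}{\left(-11\right) \left(- \frac{151}{16}\right)} = \frac{281}{\frac{1661}{16}} = 281 \cdot \frac{16}{1661} = \frac{4496}{1661}$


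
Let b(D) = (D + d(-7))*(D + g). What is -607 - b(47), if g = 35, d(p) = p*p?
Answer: -8479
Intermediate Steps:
d(p) = p²
b(D) = (35 + D)*(49 + D) (b(D) = (D + (-7)²)*(D + 35) = (D + 49)*(35 + D) = (49 + D)*(35 + D) = (35 + D)*(49 + D))
-607 - b(47) = -607 - (1715 + 47² + 84*47) = -607 - (1715 + 2209 + 3948) = -607 - 1*7872 = -607 - 7872 = -8479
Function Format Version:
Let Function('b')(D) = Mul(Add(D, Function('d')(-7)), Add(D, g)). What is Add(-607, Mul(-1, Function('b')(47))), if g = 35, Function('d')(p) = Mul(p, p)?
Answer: -8479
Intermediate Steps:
Function('d')(p) = Pow(p, 2)
Function('b')(D) = Mul(Add(35, D), Add(49, D)) (Function('b')(D) = Mul(Add(D, Pow(-7, 2)), Add(D, 35)) = Mul(Add(D, 49), Add(35, D)) = Mul(Add(49, D), Add(35, D)) = Mul(Add(35, D), Add(49, D)))
Add(-607, Mul(-1, Function('b')(47))) = Add(-607, Mul(-1, Add(1715, Pow(47, 2), Mul(84, 47)))) = Add(-607, Mul(-1, Add(1715, 2209, 3948))) = Add(-607, Mul(-1, 7872)) = Add(-607, -7872) = -8479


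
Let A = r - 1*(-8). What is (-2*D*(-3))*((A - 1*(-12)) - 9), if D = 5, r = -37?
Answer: -780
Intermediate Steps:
A = -29 (A = -37 - 1*(-8) = -37 + 8 = -29)
(-2*D*(-3))*((A - 1*(-12)) - 9) = (-2*5*(-3))*((-29 - 1*(-12)) - 9) = (-10*(-3))*((-29 + 12) - 9) = 30*(-17 - 9) = 30*(-26) = -780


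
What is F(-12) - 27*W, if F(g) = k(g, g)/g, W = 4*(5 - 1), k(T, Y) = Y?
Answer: -431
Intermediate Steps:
W = 16 (W = 4*4 = 16)
F(g) = 1 (F(g) = g/g = 1)
F(-12) - 27*W = 1 - 27*16 = 1 - 432 = -431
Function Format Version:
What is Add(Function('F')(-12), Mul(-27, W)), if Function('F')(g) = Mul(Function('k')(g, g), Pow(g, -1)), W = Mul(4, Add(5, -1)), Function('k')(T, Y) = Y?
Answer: -431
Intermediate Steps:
W = 16 (W = Mul(4, 4) = 16)
Function('F')(g) = 1 (Function('F')(g) = Mul(g, Pow(g, -1)) = 1)
Add(Function('F')(-12), Mul(-27, W)) = Add(1, Mul(-27, 16)) = Add(1, -432) = -431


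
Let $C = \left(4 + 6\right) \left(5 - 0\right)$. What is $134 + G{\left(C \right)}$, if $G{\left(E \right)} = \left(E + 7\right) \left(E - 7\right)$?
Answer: $2585$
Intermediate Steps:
$C = 50$ ($C = 10 \left(5 + 0\right) = 10 \cdot 5 = 50$)
$G{\left(E \right)} = \left(-7 + E\right) \left(7 + E\right)$ ($G{\left(E \right)} = \left(7 + E\right) \left(-7 + E\right) = \left(-7 + E\right) \left(7 + E\right)$)
$134 + G{\left(C \right)} = 134 - \left(49 - 50^{2}\right) = 134 + \left(-49 + 2500\right) = 134 + 2451 = 2585$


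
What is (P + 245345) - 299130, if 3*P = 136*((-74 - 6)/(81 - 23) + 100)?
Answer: -4290335/87 ≈ -49314.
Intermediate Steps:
P = 388960/87 (P = (136*((-74 - 6)/(81 - 23) + 100))/3 = (136*(-80/58 + 100))/3 = (136*(-80*1/58 + 100))/3 = (136*(-40/29 + 100))/3 = (136*(2860/29))/3 = (⅓)*(388960/29) = 388960/87 ≈ 4470.8)
(P + 245345) - 299130 = (388960/87 + 245345) - 299130 = 21733975/87 - 299130 = -4290335/87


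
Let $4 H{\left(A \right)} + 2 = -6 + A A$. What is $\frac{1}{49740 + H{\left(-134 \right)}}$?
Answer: $\frac{1}{54227} \approx 1.8441 \cdot 10^{-5}$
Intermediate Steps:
$H{\left(A \right)} = -2 + \frac{A^{2}}{4}$ ($H{\left(A \right)} = - \frac{1}{2} + \frac{-6 + A A}{4} = - \frac{1}{2} + \frac{-6 + A^{2}}{4} = - \frac{1}{2} + \left(- \frac{3}{2} + \frac{A^{2}}{4}\right) = -2 + \frac{A^{2}}{4}$)
$\frac{1}{49740 + H{\left(-134 \right)}} = \frac{1}{49740 - \left(2 - \frac{\left(-134\right)^{2}}{4}\right)} = \frac{1}{49740 + \left(-2 + \frac{1}{4} \cdot 17956\right)} = \frac{1}{49740 + \left(-2 + 4489\right)} = \frac{1}{49740 + 4487} = \frac{1}{54227}$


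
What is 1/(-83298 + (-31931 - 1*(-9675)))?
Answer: -1/105554 ≈ -9.4738e-6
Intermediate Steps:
1/(-83298 + (-31931 - 1*(-9675))) = 1/(-83298 + (-31931 + 9675)) = 1/(-83298 - 22256) = 1/(-105554) = -1/105554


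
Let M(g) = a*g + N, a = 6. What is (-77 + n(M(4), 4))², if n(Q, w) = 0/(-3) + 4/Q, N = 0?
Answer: 212521/36 ≈ 5903.4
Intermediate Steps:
M(g) = 6*g (M(g) = 6*g + 0 = 6*g)
n(Q, w) = 4/Q (n(Q, w) = 0*(-⅓) + 4/Q = 0 + 4/Q = 4/Q)
(-77 + n(M(4), 4))² = (-77 + 4/((6*4)))² = (-77 + 4/24)² = (-77 + 4*(1/24))² = (-77 + ⅙)² = (-461/6)² = 212521/36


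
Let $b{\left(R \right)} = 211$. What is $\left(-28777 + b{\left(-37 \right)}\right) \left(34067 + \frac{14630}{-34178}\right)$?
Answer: $- \frac{723047250816}{743} \approx -9.7315 \cdot 10^{8}$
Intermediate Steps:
$\left(-28777 + b{\left(-37 \right)}\right) \left(34067 + \frac{14630}{-34178}\right) = \left(-28777 + 211\right) \left(34067 + \frac{14630}{-34178}\right) = - 28566 \left(34067 + 14630 \left(- \frac{1}{34178}\right)\right) = - 28566 \left(34067 - \frac{7315}{17089}\right) = \left(-28566\right) \frac{582163648}{17089} = - \frac{723047250816}{743}$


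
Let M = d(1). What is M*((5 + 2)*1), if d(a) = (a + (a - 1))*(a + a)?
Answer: 14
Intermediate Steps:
d(a) = 2*a*(-1 + 2*a) (d(a) = (a + (-1 + a))*(2*a) = (-1 + 2*a)*(2*a) = 2*a*(-1 + 2*a))
M = 2 (M = 2*1*(-1 + 2*1) = 2*1*(-1 + 2) = 2*1*1 = 2)
M*((5 + 2)*1) = 2*((5 + 2)*1) = 2*(7*1) = 2*7 = 14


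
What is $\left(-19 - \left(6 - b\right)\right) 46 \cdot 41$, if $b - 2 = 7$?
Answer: $-30176$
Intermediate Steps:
$b = 9$ ($b = 2 + 7 = 9$)
$\left(-19 - \left(6 - b\right)\right) 46 \cdot 41 = \left(-19 - \left(6 - 9\right)\right) 46 \cdot 41 = \left(-19 - -3\right) 46 \cdot 41 = \left(-19 + 3\right) 46 \cdot 41 = \left(-16\right) 46 \cdot 41 = \left(-736\right) 41 = -30176$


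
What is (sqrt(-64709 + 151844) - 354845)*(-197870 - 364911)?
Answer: 199700023945 - 562781*sqrt(87135) ≈ 1.9953e+11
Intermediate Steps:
(sqrt(-64709 + 151844) - 354845)*(-197870 - 364911) = (sqrt(87135) - 354845)*(-562781) = (-354845 + sqrt(87135))*(-562781) = 199700023945 - 562781*sqrt(87135)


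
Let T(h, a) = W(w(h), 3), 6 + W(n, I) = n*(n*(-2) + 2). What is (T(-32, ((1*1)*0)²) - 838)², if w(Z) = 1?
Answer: 712336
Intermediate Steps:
W(n, I) = -6 + n*(2 - 2*n) (W(n, I) = -6 + n*(n*(-2) + 2) = -6 + n*(-2*n + 2) = -6 + n*(2 - 2*n))
T(h, a) = -6 (T(h, a) = -6 - 2*1² + 2*1 = -6 - 2*1 + 2 = -6 - 2 + 2 = -6)
(T(-32, ((1*1)*0)²) - 838)² = (-6 - 838)² = (-844)² = 712336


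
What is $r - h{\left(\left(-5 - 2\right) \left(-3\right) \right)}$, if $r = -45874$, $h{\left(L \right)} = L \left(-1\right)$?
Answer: $-45853$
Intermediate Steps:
$h{\left(L \right)} = - L$
$r - h{\left(\left(-5 - 2\right) \left(-3\right) \right)} = -45874 - - \left(-5 - 2\right) \left(-3\right) = -45874 - - \left(-7\right) \left(-3\right) = -45874 - \left(-1\right) 21 = -45874 - -21 = -45874 + 21 = -45853$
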